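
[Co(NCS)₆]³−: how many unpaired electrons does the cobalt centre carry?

Summing ligand charges against the −3 overall charge gives an oxidation state of +3 for cobalt.
Co sits in group 9, so the d-electron count is 9 − 3 = 6.
The spin state decides the count: Co(III) has an exceptionally large octahedral splitting and is low-spin with essentially every ligand except fluoride.
An octahedral low-spin d⁶ ion is t₂g⁶e_g⁰, giving 0 unpaired electrons.

0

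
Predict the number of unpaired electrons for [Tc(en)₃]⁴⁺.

Ethylenediamine is neutral; balancing the +4 overall charge requires Tc(IV).
Technetium is a group-7 element; Tc(IV) is therefore d³.
Counting donor atoms: 3×ethylenediamine (bidentate) → 6 donors. Coordination number = 6.
In an octahedral field the d³ configuration is t₂g³e_g⁰ (only one arrangement possible), giving 3 unpaired electrons.

3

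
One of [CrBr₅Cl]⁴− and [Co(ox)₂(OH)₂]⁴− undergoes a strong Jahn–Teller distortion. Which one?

[CrBr₅Cl]⁴−

[CrBr₅Cl]⁴−: Each bromide is −1; each chloride is −1; balancing the −4 overall charge requires Cr(II). Cr sits in group 6, so the d-electron count is 6 − 2 = 4. Bromide and chloride are weak-field ligands for a first-row metal, so the complex is high-spin. The t₂g³e_g¹ (high-spin) configuration has an unevenly filled e_g set; the Jahn–Teller theorem predicts a tetragonal distortion (typically axial elongation) to lift the degeneracy.
[Co(ox)₂(OH)₂]⁴−: Summing ligand charges against the −4 overall charge gives an oxidation state of +2 for cobalt. Cobalt is a group-9 element; Co(II) is therefore d⁷. Hydroxide and oxalate are weak-field ligands for a first-row metal, so the complex is high-spin. The d⁷ configuration leaves the e_g set evenly filled (or empty) — no strong Jahn–Teller driving force.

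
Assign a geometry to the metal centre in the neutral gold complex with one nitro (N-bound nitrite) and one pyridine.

linear

Each nitro (N-bound nitrite) is −1; pyridine is neutral; balancing the 0 overall charge requires Au(I).
Gold is a group-11 element; Au(I) is therefore d¹⁰.
With 2 monodentate ligands the coordination number is 2.
A d¹⁰ ion with only two ligands adopts a linear arrangement (sp hybridisation; no CFSE preference).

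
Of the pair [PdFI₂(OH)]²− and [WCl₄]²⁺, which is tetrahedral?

[WCl₄]²⁺

For [PdFI₂(OH)]²−: Each fluoride is −1; each iodide is −1; each hydroxide is −1; balancing the −2 overall charge requires Pd(II). Group 10 minus oxidation state 2 gives a d⁸ configuration. A 4d d⁸ ion has a large crystal-field splitting; square planar leaves the high-energy d_{x²−y²} orbital empty and maximises CFSE. → square planar.
For [WCl₄]²⁺: Each chloride is −1; balancing the +2 overall charge requires W(VI). Tungsten is a group-6 element; W(VI) is therefore d⁰. A d⁰ ion has no crystal-field stabilisation preference between square planar and tetrahedral, so four ligands adopt the sterically favoured tetrahedral geometry. → tetrahedral.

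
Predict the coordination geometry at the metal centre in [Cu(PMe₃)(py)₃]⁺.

tetrahedral

Ligand charges: trimethylphosphine is neutral; pyridine is neutral. With an overall charge of +1 the copper centre must be in the +1 oxidation state.
Group 11 minus oxidation state 1 gives a d¹⁰ configuration.
With 4 monodentate ligands the coordination number is 4.
A d¹⁰ ion has no crystal-field stabilisation preference between square planar and tetrahedral, so four ligands adopt the sterically favoured tetrahedral geometry.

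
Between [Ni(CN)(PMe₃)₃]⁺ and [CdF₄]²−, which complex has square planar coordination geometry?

For [Ni(CN)(PMe₃)₃]⁺: Each cyanide is −1; trimethylphosphine is neutral; balancing the +1 overall charge requires Ni(II). Nickel is a group-10 element; Ni(II) is therefore d⁸. Cyanide and trimethylphosphine are strong-field ligands (high in the spectrochemical series). A 3d d⁸ ion with strong-field ligands gains enough CFSE to favour square planar over tetrahedral. → square planar.
For [CdF₄]²−: Each fluoride is −1; balancing the −2 overall charge requires Cd(II). Cd sits in group 12, so the d-electron count is 12 − 2 = 10. A d¹⁰ ion has no crystal-field stabilisation preference between square planar and tetrahedral, so four ligands adopt the sterically favoured tetrahedral geometry. → tetrahedral.

[Ni(CN)(PMe₃)₃]⁺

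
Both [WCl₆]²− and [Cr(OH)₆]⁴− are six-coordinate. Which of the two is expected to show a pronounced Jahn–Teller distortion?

[WCl₆]²−: Each chloride is −1; balancing the −2 overall charge requires W(IV). Group 6 minus oxidation state 4 gives a d² configuration. The d² configuration leaves the e_g set evenly filled (or empty) — no strong Jahn–Teller driving force.
[Cr(OH)₆]⁴−: Ligand charges: each hydroxide is −1. With an overall charge of −4 the chromium centre must be in the +2 oxidation state. Group 6 minus oxidation state 2 gives a d⁴ configuration. Hydroxide is a weak-field ligand for a first-row metal, so the complex is high-spin. The t₂g³e_g¹ (high-spin) configuration has an unevenly filled e_g set; the Jahn–Teller theorem predicts a tetragonal distortion (typically axial elongation) to lift the degeneracy.

[Cr(OH)₆]⁴−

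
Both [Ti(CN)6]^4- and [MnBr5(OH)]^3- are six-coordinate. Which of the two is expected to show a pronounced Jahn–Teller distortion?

[Ti(CN)6]^4-: Each cyanide is −1; balancing the −4 overall charge requires Ti(II). Ti sits in group 4, so the d-electron count is 4 − 2 = 2. The d² configuration leaves the e_g set evenly filled (or empty) — no strong Jahn–Teller driving force.
[MnBr5(OH)]^3-: Ligand charges: each bromide is −1; each hydroxide is −1. With an overall charge of −3 the manganese centre must be in the +3 oxidation state. Group 7 minus oxidation state 3 gives a d⁴ configuration. Bromide and hydroxide are weak-field ligands for a first-row metal, so the complex is high-spin. The t₂g³e_g¹ (high-spin) configuration has an unevenly filled e_g set; the Jahn–Teller theorem predicts a tetragonal distortion (typically axial elongation) to lift the degeneracy.

[MnBr5(OH)]^3-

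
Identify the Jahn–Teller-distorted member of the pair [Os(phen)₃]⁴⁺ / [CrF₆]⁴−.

[Os(phen)₃]⁴⁺: 1,10-phenanthroline is neutral; balancing the +4 overall charge requires Os(IV). Os sits in group 8, so the d-electron count is 8 − 4 = 4. A 5d ion has a large Δₒ and is invariably low-spin. The d⁴ configuration leaves the e_g set evenly filled (or empty) — no strong Jahn–Teller driving force.
[CrF₆]⁴−: Ligand charges: each fluoride is −1. With an overall charge of −4 the chromium centre must be in the +2 oxidation state. Cr sits in group 6, so the d-electron count is 6 − 2 = 4. Fluoride is a weak-field ligand for a first-row metal, so the complex is high-spin. The t₂g³e_g¹ (high-spin) configuration has an unevenly filled e_g set; the Jahn–Teller theorem predicts a tetragonal distortion (typically axial elongation) to lift the degeneracy.

[CrF₆]⁴−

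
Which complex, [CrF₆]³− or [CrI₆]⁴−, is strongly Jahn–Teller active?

[CrI₆]⁴−

[CrF₆]³−: Ligand charges: each fluoride is −1. With an overall charge of −3 the chromium centre must be in the +3 oxidation state. Cr sits in group 6, so the d-electron count is 6 − 3 = 3. The d³ configuration leaves the e_g set evenly filled (or empty) — no strong Jahn–Teller driving force.
[CrI₆]⁴−: Each iodide is −1; balancing the −4 overall charge requires Cr(II). Group 6 minus oxidation state 2 gives a d⁴ configuration. Iodide is a weak-field ligand for a first-row metal, so the complex is high-spin. The t₂g³e_g¹ (high-spin) configuration has an unevenly filled e_g set; the Jahn–Teller theorem predicts a tetragonal distortion (typically axial elongation) to lift the degeneracy.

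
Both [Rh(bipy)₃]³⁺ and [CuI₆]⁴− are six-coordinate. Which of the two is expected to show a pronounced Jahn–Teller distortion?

[Rh(bipy)₃]³⁺: Ligand charges: 2,2′-bipyridine is neutral. With an overall charge of +3 the rhodium centre must be in the +3 oxidation state. Rh sits in group 9, so the d-electron count is 9 − 3 = 6. A 4d ion has a large Δₒ and is invariably low-spin. The d⁶ configuration leaves the e_g set evenly filled (or empty) — no strong Jahn–Teller driving force.
[CuI₆]⁴−: Summing ligand charges against the −4 overall charge gives an oxidation state of +2 for copper. Copper is a group-11 element; Cu(II) is therefore d⁹. The t₂g⁶e_g³ configuration has an unevenly filled e_g set; the Jahn–Teller theorem predicts a tetragonal distortion (typically axial elongation) to lift the degeneracy.

[CuI₆]⁴−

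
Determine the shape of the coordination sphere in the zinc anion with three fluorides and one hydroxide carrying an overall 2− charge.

Each fluoride is −1; each hydroxide is −1; balancing the −2 overall charge requires Zn(II).
Group 12 minus oxidation state 2 gives a d¹⁰ configuration.
Coordination number: 4.
A d¹⁰ ion has no crystal-field stabilisation preference between square planar and tetrahedral, so four ligands adopt the sterically favoured tetrahedral geometry.

tetrahedral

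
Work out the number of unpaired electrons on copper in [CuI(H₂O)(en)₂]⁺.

Summing ligand charges against the +1 overall charge gives an oxidation state of +2 for copper.
Group 11 minus oxidation state 2 gives a d⁹ configuration.
Counting donor atoms: 1×iodide (monodentate) → 1 donor; 1×water (monodentate) → 1 donor; 2×ethylenediamine (bidentate) → 4 donors. Coordination number = 6.
In an octahedral field the d⁹ configuration is t₂g⁶e_g³ (only one arrangement possible), giving 1 unpaired electron.

1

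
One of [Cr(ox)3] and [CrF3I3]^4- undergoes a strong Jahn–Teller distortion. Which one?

[CrF3I3]^4-

[Cr(ox)3]: Summing ligand charges against the 0 overall charge gives an oxidation state of +6 for chromium. Group 6 minus oxidation state 6 gives a d⁰ configuration. The d⁰ configuration leaves the e_g set evenly filled (or empty) — no strong Jahn–Teller driving force.
[CrF3I3]^4-: Ligand charges: each fluoride is −1; each iodide is −1. With an overall charge of −4 the chromium centre must be in the +2 oxidation state. Chromium is a group-6 element; Cr(II) is therefore d⁴. Fluoride and iodide are weak-field ligands for a first-row metal, so the complex is high-spin. The t₂g³e_g¹ (high-spin) configuration has an unevenly filled e_g set; the Jahn–Teller theorem predicts a tetragonal distortion (typically axial elongation) to lift the degeneracy.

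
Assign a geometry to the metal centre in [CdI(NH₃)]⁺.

linear

Each iodide is −1; ammonia is neutral; balancing the +1 overall charge requires Cd(II).
Cadmium is a group-12 element; Cd(II) is therefore d¹⁰.
With 2 monodentate ligands the coordination number is 2.
A d¹⁰ ion with only two ligands adopts a linear arrangement (sp hybridisation; no CFSE preference).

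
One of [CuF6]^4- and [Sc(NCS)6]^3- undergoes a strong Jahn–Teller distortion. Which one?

[CuF6]^4-

[CuF6]^4-: Each fluoride is −1; balancing the −4 overall charge requires Cu(II). Group 11 minus oxidation state 2 gives a d⁹ configuration. The t₂g⁶e_g³ configuration has an unevenly filled e_g set; the Jahn–Teller theorem predicts a tetragonal distortion (typically axial elongation) to lift the degeneracy.
[Sc(NCS)6]^3-: Summing ligand charges against the −3 overall charge gives an oxidation state of +3 for scandium. Scandium is a group-3 element; Sc(III) is therefore d⁰. The d⁰ configuration leaves the e_g set evenly filled (or empty) — no strong Jahn–Teller driving force.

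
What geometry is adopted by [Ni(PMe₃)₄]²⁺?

square planar

Ligand charges: trimethylphosphine is neutral. With an overall charge of +2 the nickel centre must be in the +2 oxidation state.
Nickel is a group-10 element; Ni(II) is therefore d⁸.
With 4 monodentate ligands the coordination number is 4.
Trimethylphosphine is a strong-field ligand (high in the spectrochemical series).
A 3d d⁸ ion with strong-field ligands gains enough CFSE to favour square planar over tetrahedral.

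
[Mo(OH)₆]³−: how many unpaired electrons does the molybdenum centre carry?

Each hydroxide is −1; balancing the −3 overall charge requires Mo(III).
Molybdenum is a group-6 element; Mo(III) is therefore d³.
In an octahedral field the d³ configuration is t₂g³e_g⁰ (only one arrangement possible), giving 3 unpaired electrons.

3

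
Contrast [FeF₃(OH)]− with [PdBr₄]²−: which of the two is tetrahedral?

[FeF₃(OH)]−

For [FeF₃(OH)]−: Ligand charges: each fluoride is −1; each hydroxide is −1. With an overall charge of −1 the iron centre must be in the +3 oxidation state. Iron is a group-8 element; Fe(III) is therefore d⁵. A high-spin d⁵ ion has zero CFSE in either geometry, so four ligands adopt the sterically favoured tetrahedral geometry. → tetrahedral.
For [PdBr₄]²−: Summing ligand charges against the −2 overall charge gives an oxidation state of +2 for palladium. Palladium is a group-10 element; Pd(II) is therefore d⁸. A 4d d⁸ ion has a large crystal-field splitting; square planar leaves the high-energy d_{x²−y²} orbital empty and maximises CFSE. → square planar.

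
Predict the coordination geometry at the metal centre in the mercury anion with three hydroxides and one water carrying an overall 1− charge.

Summing ligand charges against the −1 overall charge gives an oxidation state of +2 for mercury.
Hg sits in group 12, so the d-electron count is 12 − 2 = 10.
Coordination number: 4.
A d¹⁰ ion has no crystal-field stabilisation preference between square planar and tetrahedral, so four ligands adopt the sterically favoured tetrahedral geometry.

tetrahedral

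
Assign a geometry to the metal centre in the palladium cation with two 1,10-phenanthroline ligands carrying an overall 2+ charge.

Summing ligand charges against the +2 overall charge gives an oxidation state of +2 for palladium.
Group 10 minus oxidation state 2 gives a d⁸ configuration.
Counting donor atoms: 2×1,10-phenanthroline (bidentate) → 4 donors. Coordination number = 4.
A 4d d⁸ ion has a large crystal-field splitting; square planar leaves the high-energy d_{x²−y²} orbital empty and maximises CFSE.

square planar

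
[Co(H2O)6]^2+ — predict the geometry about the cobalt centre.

octahedral

Ligand charges: water is neutral. With an overall charge of +2 the cobalt centre must be in the +2 oxidation state.
Group 9 minus oxidation state 2 gives a d⁷ configuration.
With 6 monodentate ligands the coordination number is 6.
Six donors around a single metal centre give an octahedral coordination sphere.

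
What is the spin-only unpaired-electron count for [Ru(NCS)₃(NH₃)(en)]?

1 unpaired electron

Each isothiocyanate is −1; ammonia is neutral; ethylenediamine is neutral; balancing the 0 overall charge requires Ru(III).
Group 8 minus oxidation state 3 gives a d⁵ configuration.
Counting donor atoms: 3×isothiocyanate (monodentate) → 3 donors; 1×ammonia (monodentate) → 1 donor; 1×ethylenediamine (bidentate) → 2 donors. Coordination number = 6.
The spin state decides the count: a 4d ion has a large Δₒ and is invariably low-spin.
An octahedral low-spin d⁵ ion is t₂g⁵e_g⁰, giving 1 unpaired electron.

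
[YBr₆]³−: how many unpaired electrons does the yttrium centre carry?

Each bromide is −1; balancing the −3 overall charge requires Y(III).
Group 3 minus oxidation state 3 gives a d⁰ configuration.
In an octahedral field the d⁰ configuration is t₂g⁰e_g⁰, giving 0 unpaired electrons.

0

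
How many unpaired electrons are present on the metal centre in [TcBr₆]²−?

3 unpaired electrons

Ligand charges: each bromide is −1. With an overall charge of −2 the technetium centre must be in the +4 oxidation state.
Technetium is a group-7 element; Tc(IV) is therefore d³.
In an octahedral field the d³ configuration is t₂g³e_g⁰ (only one arrangement possible), giving 3 unpaired electrons.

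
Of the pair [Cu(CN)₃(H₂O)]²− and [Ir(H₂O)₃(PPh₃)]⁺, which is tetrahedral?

For [Cu(CN)₃(H₂O)]²−: Each cyanide is −1; water is neutral; balancing the −2 overall charge requires Cu(I). Copper is a group-11 element; Cu(I) is therefore d¹⁰. A d¹⁰ ion has no crystal-field stabilisation preference between square planar and tetrahedral, so four ligands adopt the sterically favoured tetrahedral geometry. → tetrahedral.
For [Ir(H₂O)₃(PPh₃)]⁺: Ligand charges: water is neutral; triphenylphosphine is neutral. With an overall charge of +1 the iridium centre must be in the +1 oxidation state. Iridium is a group-9 element; Ir(I) is therefore d⁸. A 5d d⁸ ion has a large crystal-field splitting; square planar leaves the high-energy d_{x²−y²} orbital empty and maximises CFSE. → square planar.

[Cu(CN)₃(H₂O)]²−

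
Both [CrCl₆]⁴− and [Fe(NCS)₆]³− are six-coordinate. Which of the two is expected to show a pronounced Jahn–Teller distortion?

[CrCl₆]⁴−

[CrCl₆]⁴−: Each chloride is −1; balancing the −4 overall charge requires Cr(II). Group 6 minus oxidation state 2 gives a d⁴ configuration. Chloride is a weak-field ligand for a first-row metal, so the complex is high-spin. The t₂g³e_g¹ (high-spin) configuration has an unevenly filled e_g set; the Jahn–Teller theorem predicts a tetragonal distortion (typically axial elongation) to lift the degeneracy.
[Fe(NCS)₆]³−: Summing ligand charges against the −3 overall charge gives an oxidation state of +3 for iron. Fe sits in group 8, so the d-electron count is 8 − 3 = 5. Isothiocyanate is a weak-field ligand for a first-row metal, so the complex is high-spin. The d⁵ configuration leaves the e_g set evenly filled (or empty) — no strong Jahn–Teller driving force.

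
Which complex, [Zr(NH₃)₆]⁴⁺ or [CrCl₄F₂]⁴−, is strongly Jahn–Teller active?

[Zr(NH₃)₆]⁴⁺: Ligand charges: ammonia is neutral. With an overall charge of +4 the zirconium centre must be in the +4 oxidation state. Group 4 minus oxidation state 4 gives a d⁰ configuration. The d⁰ configuration leaves the e_g set evenly filled (or empty) — no strong Jahn–Teller driving force.
[CrCl₄F₂]⁴−: Ligand charges: each chloride is −1; each fluoride is −1. With an overall charge of −4 the chromium centre must be in the +2 oxidation state. Chromium is a group-6 element; Cr(II) is therefore d⁴. Chloride and fluoride are weak-field ligands for a first-row metal, so the complex is high-spin. The t₂g³e_g¹ (high-spin) configuration has an unevenly filled e_g set; the Jahn–Teller theorem predicts a tetragonal distortion (typically axial elongation) to lift the degeneracy.

[CrCl₄F₂]⁴−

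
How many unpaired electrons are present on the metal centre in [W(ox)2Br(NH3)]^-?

Each oxalate is −2; each bromide is −1; ammonia is neutral; balancing the −1 overall charge requires W(IV).
Tungsten is a group-6 element; W(IV) is therefore d².
Counting donor atoms: 2×oxalate (bidentate) → 4 donors; 1×bromide (monodentate) → 1 donor; 1×ammonia (monodentate) → 1 donor. Coordination number = 6.
In an octahedral field the d² configuration is t₂g²e_g⁰ (only one arrangement possible), giving 2 unpaired electrons.

2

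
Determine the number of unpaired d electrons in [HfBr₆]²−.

0

Ligand charges: each bromide is −1. With an overall charge of −2 the hafnium centre must be in the +4 oxidation state.
Group 4 minus oxidation state 4 gives a d⁰ configuration.
In an octahedral field the d⁰ configuration is t₂g⁰e_g⁰, giving 0 unpaired electrons.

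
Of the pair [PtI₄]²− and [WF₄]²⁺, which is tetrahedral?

[WF₄]²⁺

For [PtI₄]²−: Ligand charges: each iodide is −1. With an overall charge of −2 the platinum centre must be in the +2 oxidation state. Platinum is a group-10 element; Pt(II) is therefore d⁸. A 5d d⁸ ion has a large crystal-field splitting; square planar leaves the high-energy d_{x²−y²} orbital empty and maximises CFSE. → square planar.
For [WF₄]²⁺: Summing ligand charges against the +2 overall charge gives an oxidation state of +6 for tungsten. W sits in group 6, so the d-electron count is 6 − 6 = 0. A d⁰ ion has no crystal-field stabilisation preference between square planar and tetrahedral, so four ligands adopt the sterically favoured tetrahedral geometry. → tetrahedral.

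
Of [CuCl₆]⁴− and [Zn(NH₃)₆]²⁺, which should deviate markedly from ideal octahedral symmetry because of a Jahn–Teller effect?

[CuCl₆]⁴−: Summing ligand charges against the −4 overall charge gives an oxidation state of +2 for copper. Group 11 minus oxidation state 2 gives a d⁹ configuration. The t₂g⁶e_g³ configuration has an unevenly filled e_g set; the Jahn–Teller theorem predicts a tetragonal distortion (typically axial elongation) to lift the degeneracy.
[Zn(NH₃)₆]²⁺: Summing ligand charges against the +2 overall charge gives an oxidation state of +2 for zinc. Group 12 minus oxidation state 2 gives a d¹⁰ configuration. The d¹⁰ configuration leaves the e_g set evenly filled (or empty) — no strong Jahn–Teller driving force.

[CuCl₆]⁴−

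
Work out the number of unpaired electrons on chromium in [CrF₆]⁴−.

4

Ligand charges: each fluoride is −1. With an overall charge of −4 the chromium centre must be in the +2 oxidation state.
Cr sits in group 6, so the d-electron count is 6 − 2 = 4.
The spin state decides the count: Fluoride is a weak-field ligand for a first-row metal, so the complex is high-spin.
An octahedral high-spin d⁴ ion is t₂g³e_g¹, giving 4 unpaired electrons.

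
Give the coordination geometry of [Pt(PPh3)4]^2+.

Triphenylphosphine is neutral; balancing the +2 overall charge requires Pt(II).
Pt sits in group 10, so the d-electron count is 10 − 2 = 8.
Coordination number: 4.
A 5d d⁸ ion has a large crystal-field splitting; square planar leaves the high-energy d_{x²−y²} orbital empty and maximises CFSE.

square planar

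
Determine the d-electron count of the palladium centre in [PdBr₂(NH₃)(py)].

Summing ligand charges against the 0 overall charge gives an oxidation state of +2 for palladium.
Palladium is a group-10 element; Pd(II) is therefore d⁸.

d8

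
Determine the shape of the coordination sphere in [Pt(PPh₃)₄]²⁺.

Ligand charges: triphenylphosphine is neutral. With an overall charge of +2 the platinum centre must be in the +2 oxidation state.
Platinum is a group-10 element; Pt(II) is therefore d⁸.
Coordination number: 4.
A 5d d⁸ ion has a large crystal-field splitting; square planar leaves the high-energy d_{x²−y²} orbital empty and maximises CFSE.

square planar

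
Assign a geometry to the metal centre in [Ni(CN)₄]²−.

Ligand charges: each cyanide is −1. With an overall charge of −2 the nickel centre must be in the +2 oxidation state.
Ni sits in group 10, so the d-electron count is 10 − 2 = 8.
Coordination number: 4.
Cyanide is a strong-field ligand (high in the spectrochemical series).
A 3d d⁸ ion with strong-field ligands gains enough CFSE to favour square planar over tetrahedral.

square planar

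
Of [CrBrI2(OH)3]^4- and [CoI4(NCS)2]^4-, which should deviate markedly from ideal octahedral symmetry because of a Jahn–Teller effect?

[CrBrI2(OH)3]^4-: Summing ligand charges against the −4 overall charge gives an oxidation state of +2 for chromium. Cr sits in group 6, so the d-electron count is 6 − 2 = 4. Bromide, hydroxide, and iodide are weak-field ligands for a first-row metal, so the complex is high-spin. The t₂g³e_g¹ (high-spin) configuration has an unevenly filled e_g set; the Jahn–Teller theorem predicts a tetragonal distortion (typically axial elongation) to lift the degeneracy.
[CoI4(NCS)2]^4-: Summing ligand charges against the −4 overall charge gives an oxidation state of +2 for cobalt. Group 9 minus oxidation state 2 gives a d⁷ configuration. Iodide and isothiocyanate are weak-field ligands for a first-row metal, so the complex is high-spin. The d⁷ configuration leaves the e_g set evenly filled (or empty) — no strong Jahn–Teller driving force.

[CrBrI2(OH)3]^4-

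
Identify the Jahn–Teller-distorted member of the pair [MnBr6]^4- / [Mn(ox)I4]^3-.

[MnBr6]^4-: Summing ligand charges against the −4 overall charge gives an oxidation state of +2 for manganese. Mn sits in group 7, so the d-electron count is 7 − 2 = 5. Bromide is a weak-field ligand for a first-row metal, so the complex is high-spin. The d⁵ configuration leaves the e_g set evenly filled (or empty) — no strong Jahn–Teller driving force.
[Mn(ox)I4]^3-: Each oxalate is −2; each iodide is −1; balancing the −3 overall charge requires Mn(III). Manganese is a group-7 element; Mn(III) is therefore d⁴. Iodide and oxalate are weak-field ligands for a first-row metal, so the complex is high-spin. The t₂g³e_g¹ (high-spin) configuration has an unevenly filled e_g set; the Jahn–Teller theorem predicts a tetragonal distortion (typically axial elongation) to lift the degeneracy.

[Mn(ox)I4]^3-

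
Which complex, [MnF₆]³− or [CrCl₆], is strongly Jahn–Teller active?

[MnF₆]³−

[MnF₆]³−: Each fluoride is −1; balancing the −3 overall charge requires Mn(III). Group 7 minus oxidation state 3 gives a d⁴ configuration. Fluoride is a weak-field ligand for a first-row metal, so the complex is high-spin. The t₂g³e_g¹ (high-spin) configuration has an unevenly filled e_g set; the Jahn–Teller theorem predicts a tetragonal distortion (typically axial elongation) to lift the degeneracy.
[CrCl₆]: Ligand charges: each chloride is −1. With an overall charge of 0 the chromium centre must be in the +6 oxidation state. Group 6 minus oxidation state 6 gives a d⁰ configuration. The d⁰ configuration leaves the e_g set evenly filled (or empty) — no strong Jahn–Teller driving force.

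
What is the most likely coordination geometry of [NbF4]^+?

Ligand charges: each fluoride is −1. With an overall charge of +1 the niobium centre must be in the +5 oxidation state.
Nb sits in group 5, so the d-electron count is 5 − 5 = 0.
With 4 monodentate ligands the coordination number is 4.
A d⁰ ion has no crystal-field stabilisation preference between square planar and tetrahedral, so four ligands adopt the sterically favoured tetrahedral geometry.

tetrahedral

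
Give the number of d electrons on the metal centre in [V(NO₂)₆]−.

Summing ligand charges against the −1 overall charge gives an oxidation state of +5 for vanadium.
Group 5 minus oxidation state 5 gives a d⁰ configuration.

d⁰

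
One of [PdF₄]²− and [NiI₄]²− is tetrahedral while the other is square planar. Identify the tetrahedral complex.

[NiI₄]²−

For [PdF₄]²−: Summing ligand charges against the −2 overall charge gives an oxidation state of +2 for palladium. Palladium is a group-10 element; Pd(II) is therefore d⁸. A 4d d⁸ ion has a large crystal-field splitting; square planar leaves the high-energy d_{x²−y²} orbital empty and maximises CFSE. → square planar.
For [NiI₄]²−: Each iodide is −1; balancing the −2 overall charge requires Ni(II). Ni sits in group 10, so the d-electron count is 10 − 2 = 8. Iodide is a weak-field ligand. With weak-field ligands the CFSE gain from square planar is small, so a 3d d⁸ ion takes the sterically preferred tetrahedral geometry. → tetrahedral.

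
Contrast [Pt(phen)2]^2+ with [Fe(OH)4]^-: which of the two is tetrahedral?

For [Pt(phen)2]^2+: Ligand charges: 1,10-phenanthroline is neutral. With an overall charge of +2 the platinum centre must be in the +2 oxidation state. Pt sits in group 10, so the d-electron count is 10 − 2 = 8. A 5d d⁸ ion has a large crystal-field splitting; square planar leaves the high-energy d_{x²−y²} orbital empty and maximises CFSE. → square planar.
For [Fe(OH)4]^-: Summing ligand charges against the −1 overall charge gives an oxidation state of +3 for iron. Group 8 minus oxidation state 3 gives a d⁵ configuration. A high-spin d⁵ ion has zero CFSE in either geometry, so four ligands adopt the sterically favoured tetrahedral geometry. → tetrahedral.

[Fe(OH)4]^-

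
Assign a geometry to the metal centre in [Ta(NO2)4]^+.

Each nitro (N-bound nitrite) is −1; balancing the +1 overall charge requires Ta(V).
Group 5 minus oxidation state 5 gives a d⁰ configuration.
With 4 monodentate ligands the coordination number is 4.
A d⁰ ion has no crystal-field stabilisation preference between square planar and tetrahedral, so four ligands adopt the sterically favoured tetrahedral geometry.

tetrahedral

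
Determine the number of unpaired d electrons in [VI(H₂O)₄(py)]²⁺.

2 unpaired electrons

Summing ligand charges against the +2 overall charge gives an oxidation state of +3 for vanadium.
Vanadium is a group-5 element; V(III) is therefore d².
In an octahedral field the d² configuration is t₂g²e_g⁰ (only one arrangement possible), giving 2 unpaired electrons.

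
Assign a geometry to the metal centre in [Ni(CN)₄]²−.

square planar

Summing ligand charges against the −2 overall charge gives an oxidation state of +2 for nickel.
Ni sits in group 10, so the d-electron count is 10 − 2 = 8.
Coordination number: 4.
Cyanide is a strong-field ligand (high in the spectrochemical series).
A 3d d⁸ ion with strong-field ligands gains enough CFSE to favour square planar over tetrahedral.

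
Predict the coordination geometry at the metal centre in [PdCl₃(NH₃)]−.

square planar

Each chloride is −1; ammonia is neutral; balancing the −1 overall charge requires Pd(II).
Palladium is a group-10 element; Pd(II) is therefore d⁸.
Coordination number: 4.
A 4d d⁸ ion has a large crystal-field splitting; square planar leaves the high-energy d_{x²−y²} orbital empty and maximises CFSE.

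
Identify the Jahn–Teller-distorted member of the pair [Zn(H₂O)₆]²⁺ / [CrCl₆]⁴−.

[CrCl₆]⁴−

[Zn(H₂O)₆]²⁺: Water is neutral; balancing the +2 overall charge requires Zn(II). Zinc is a group-12 element; Zn(II) is therefore d¹⁰. The d¹⁰ configuration leaves the e_g set evenly filled (or empty) — no strong Jahn–Teller driving force.
[CrCl₆]⁴−: Ligand charges: each chloride is −1. With an overall charge of −4 the chromium centre must be in the +2 oxidation state. Group 6 minus oxidation state 2 gives a d⁴ configuration. Chloride is a weak-field ligand for a first-row metal, so the complex is high-spin. The t₂g³e_g¹ (high-spin) configuration has an unevenly filled e_g set; the Jahn–Teller theorem predicts a tetragonal distortion (typically axial elongation) to lift the degeneracy.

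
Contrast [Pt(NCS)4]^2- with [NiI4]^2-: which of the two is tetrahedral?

[NiI4]^2-

For [Pt(NCS)4]^2-: Ligand charges: each isothiocyanate is −1. With an overall charge of −2 the platinum centre must be in the +2 oxidation state. Platinum is a group-10 element; Pt(II) is therefore d⁸. A 5d d⁸ ion has a large crystal-field splitting; square planar leaves the high-energy d_{x²−y²} orbital empty and maximises CFSE. → square planar.
For [NiI4]^2-: Summing ligand charges against the −2 overall charge gives an oxidation state of +2 for nickel. Ni sits in group 10, so the d-electron count is 10 − 2 = 8. Iodide is a weak-field ligand. With weak-field ligands the CFSE gain from square planar is small, so a 3d d⁸ ion takes the sterically preferred tetrahedral geometry. → tetrahedral.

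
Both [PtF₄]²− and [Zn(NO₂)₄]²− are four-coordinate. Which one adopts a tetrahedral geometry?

For [PtF₄]²−: Each fluoride is −1; balancing the −2 overall charge requires Pt(II). Group 10 minus oxidation state 2 gives a d⁸ configuration. A 5d d⁸ ion has a large crystal-field splitting; square planar leaves the high-energy d_{x²−y²} orbital empty and maximises CFSE. → square planar.
For [Zn(NO₂)₄]²−: Each nitro (N-bound nitrite) is −1; balancing the −2 overall charge requires Zn(II). Zinc is a group-12 element; Zn(II) is therefore d¹⁰. A d¹⁰ ion has no crystal-field stabilisation preference between square planar and tetrahedral, so four ligands adopt the sterically favoured tetrahedral geometry. → tetrahedral.

[Zn(NO₂)₄]²−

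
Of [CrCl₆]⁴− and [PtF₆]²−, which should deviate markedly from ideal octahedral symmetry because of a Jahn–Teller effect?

[CrCl₆]⁴−

[CrCl₆]⁴−: Each chloride is −1; balancing the −4 overall charge requires Cr(II). Cr sits in group 6, so the d-electron count is 6 − 2 = 4. Chloride is a weak-field ligand for a first-row metal, so the complex is high-spin. The t₂g³e_g¹ (high-spin) configuration has an unevenly filled e_g set; the Jahn–Teller theorem predicts a tetragonal distortion (typically axial elongation) to lift the degeneracy.
[PtF₆]²−: Summing ligand charges against the −2 overall charge gives an oxidation state of +4 for platinum. Group 10 minus oxidation state 4 gives a d⁶ configuration. A 5d ion has a large Δₒ and is invariably low-spin. The d⁶ configuration leaves the e_g set evenly filled (or empty) — no strong Jahn–Teller driving force.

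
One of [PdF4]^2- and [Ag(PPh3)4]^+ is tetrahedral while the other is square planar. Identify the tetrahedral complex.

For [PdF4]^2-: Each fluoride is −1; balancing the −2 overall charge requires Pd(II). Group 10 minus oxidation state 2 gives a d⁸ configuration. A 4d d⁸ ion has a large crystal-field splitting; square planar leaves the high-energy d_{x²−y²} orbital empty and maximises CFSE. → square planar.
For [Ag(PPh3)4]^+: Triphenylphosphine is neutral; balancing the +1 overall charge requires Ag(I). Ag sits in group 11, so the d-electron count is 11 − 1 = 10. A d¹⁰ ion has no crystal-field stabilisation preference between square planar and tetrahedral, so four ligands adopt the sterically favoured tetrahedral geometry. → tetrahedral.

[Ag(PPh3)4]^+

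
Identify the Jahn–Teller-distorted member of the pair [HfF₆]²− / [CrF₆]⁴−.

[CrF₆]⁴−

[HfF₆]²−: Summing ligand charges against the −2 overall charge gives an oxidation state of +4 for hafnium. Hafnium is a group-4 element; Hf(IV) is therefore d⁰. The d⁰ configuration leaves the e_g set evenly filled (or empty) — no strong Jahn–Teller driving force.
[CrF₆]⁴−: Ligand charges: each fluoride is −1. With an overall charge of −4 the chromium centre must be in the +2 oxidation state. Group 6 minus oxidation state 2 gives a d⁴ configuration. Fluoride is a weak-field ligand for a first-row metal, so the complex is high-spin. The t₂g³e_g¹ (high-spin) configuration has an unevenly filled e_g set; the Jahn–Teller theorem predicts a tetragonal distortion (typically axial elongation) to lift the degeneracy.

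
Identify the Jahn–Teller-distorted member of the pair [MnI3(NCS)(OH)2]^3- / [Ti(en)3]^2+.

[MnI3(NCS)(OH)2]^3-

[MnI3(NCS)(OH)2]^3-: Summing ligand charges against the −3 overall charge gives an oxidation state of +3 for manganese. Group 7 minus oxidation state 3 gives a d⁴ configuration. Hydroxide, iodide, and isothiocyanate are weak-field ligands for a first-row metal, so the complex is high-spin. The t₂g³e_g¹ (high-spin) configuration has an unevenly filled e_g set; the Jahn–Teller theorem predicts a tetragonal distortion (typically axial elongation) to lift the degeneracy.
[Ti(en)3]^2+: Summing ligand charges against the +2 overall charge gives an oxidation state of +2 for titanium. Ti sits in group 4, so the d-electron count is 4 − 2 = 2. The d² configuration leaves the e_g set evenly filled (or empty) — no strong Jahn–Teller driving force.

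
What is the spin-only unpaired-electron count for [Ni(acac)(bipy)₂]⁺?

2

Each acetylacetonate is −1; 2,2′-bipyridine is neutral; balancing the +1 overall charge requires Ni(II).
Ni sits in group 10, so the d-electron count is 10 − 2 = 8.
Counting donor atoms: 1×acetylacetonate (bidentate) → 2 donors; 2×2,2′-bipyridine (bidentate) → 4 donors. Coordination number = 6.
In an octahedral field the d⁸ configuration is t₂g⁶e_g² (only one arrangement possible), giving 2 unpaired electrons.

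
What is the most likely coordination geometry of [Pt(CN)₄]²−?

square planar

Summing ligand charges against the −2 overall charge gives an oxidation state of +2 for platinum.
Group 10 minus oxidation state 2 gives a d⁸ configuration.
With 4 monodentate ligands the coordination number is 4.
A 5d d⁸ ion has a large crystal-field splitting; square planar leaves the high-energy d_{x²−y²} orbital empty and maximises CFSE.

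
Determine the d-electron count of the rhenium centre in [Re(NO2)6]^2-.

Ligand charges: each nitro (N-bound nitrite) is −1. With an overall charge of −2 the rhenium centre must be in the +4 oxidation state.
Rhenium is a group-7 element; Re(IV) is therefore d³.

d³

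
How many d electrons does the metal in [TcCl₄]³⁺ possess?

d0

Ligand charges: each chloride is −1. With an overall charge of +3 the technetium centre must be in the +7 oxidation state.
Group 7 minus oxidation state 7 gives a d⁰ configuration.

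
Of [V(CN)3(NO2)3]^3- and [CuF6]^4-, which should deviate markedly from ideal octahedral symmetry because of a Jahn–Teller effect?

[V(CN)3(NO2)3]^3-: Each cyanide is −1; each nitro (N-bound nitrite) is −1; balancing the −3 overall charge requires V(III). Vanadium is a group-5 element; V(III) is therefore d². The d² configuration leaves the e_g set evenly filled (or empty) — no strong Jahn–Teller driving force.
[CuF6]^4-: Each fluoride is −1; balancing the −4 overall charge requires Cu(II). Cu sits in group 11, so the d-electron count is 11 − 2 = 9. The t₂g⁶e_g³ configuration has an unevenly filled e_g set; the Jahn–Teller theorem predicts a tetragonal distortion (typically axial elongation) to lift the degeneracy.

[CuF6]^4-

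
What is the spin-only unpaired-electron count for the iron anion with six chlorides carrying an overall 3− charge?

5 unpaired electrons

Each chloride is −1; balancing the −3 overall charge requires Fe(III).
Iron is a group-8 element; Fe(III) is therefore d⁵.
The spin state decides the count: Chloride is a weak-field ligand for a first-row metal, so the complex is high-spin.
An octahedral high-spin d⁵ ion is t₂g³e_g², giving 5 unpaired electrons.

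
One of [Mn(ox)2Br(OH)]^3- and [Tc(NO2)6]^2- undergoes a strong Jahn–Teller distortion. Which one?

[Mn(ox)2Br(OH)]^3-: Each oxalate is −2; each bromide is −1; each hydroxide is −1; balancing the −3 overall charge requires Mn(III). Mn sits in group 7, so the d-electron count is 7 − 3 = 4. Bromide, hydroxide, and oxalate are weak-field ligands for a first-row metal, so the complex is high-spin. The t₂g³e_g¹ (high-spin) configuration has an unevenly filled e_g set; the Jahn–Teller theorem predicts a tetragonal distortion (typically axial elongation) to lift the degeneracy.
[Tc(NO2)6]^2-: Ligand charges: each nitro (N-bound nitrite) is −1. With an overall charge of −2 the technetium centre must be in the +4 oxidation state. Group 7 minus oxidation state 4 gives a d³ configuration. The d³ configuration leaves the e_g set evenly filled (or empty) — no strong Jahn–Teller driving force.

[Mn(ox)2Br(OH)]^3-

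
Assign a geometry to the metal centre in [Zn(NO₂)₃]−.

Each nitro (N-bound nitrite) is −1; balancing the −1 overall charge requires Zn(II).
Zn sits in group 12, so the d-electron count is 12 − 2 = 10.
With 3 monodentate ligands the coordination number is 3.
Three ligands around a d¹⁰ centre minimise repulsion in a trigonal-planar arrangement.

trigonal planar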